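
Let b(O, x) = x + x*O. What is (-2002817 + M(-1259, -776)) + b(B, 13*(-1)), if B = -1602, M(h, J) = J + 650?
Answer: -1982130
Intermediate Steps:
M(h, J) = 650 + J
b(O, x) = x + O*x
(-2002817 + M(-1259, -776)) + b(B, 13*(-1)) = (-2002817 + (650 - 776)) + (13*(-1))*(1 - 1602) = (-2002817 - 126) - 13*(-1601) = -2002943 + 20813 = -1982130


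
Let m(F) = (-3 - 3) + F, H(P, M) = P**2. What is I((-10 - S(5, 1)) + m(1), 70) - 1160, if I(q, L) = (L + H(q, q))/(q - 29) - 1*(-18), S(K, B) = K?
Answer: -56428/49 ≈ -1151.6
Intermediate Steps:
m(F) = -6 + F
I(q, L) = 18 + (L + q**2)/(-29 + q) (I(q, L) = (L + q**2)/(q - 29) - 1*(-18) = (L + q**2)/(-29 + q) + 18 = 18 + (L + q**2)/(-29 + q))
I((-10 - S(5, 1)) + m(1), 70) - 1160 = (-522 + 70 + ((-10 - 1*5) + (-6 + 1))**2 + 18*((-10 - 1*5) + (-6 + 1)))/(-29 + ((-10 - 1*5) + (-6 + 1))) - 1160 = (-522 + 70 + ((-10 - 5) - 5)**2 + 18*((-10 - 5) - 5))/(-29 + ((-10 - 5) - 5)) - 1160 = (-522 + 70 + (-15 - 5)**2 + 18*(-15 - 5))/(-29 + (-15 - 5)) - 1160 = (-522 + 70 + (-20)**2 + 18*(-20))/(-29 - 20) - 1160 = (-522 + 70 + 400 - 360)/(-49) - 1160 = -1/49*(-412) - 1160 = 412/49 - 1160 = -56428/49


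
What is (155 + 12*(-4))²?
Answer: 11449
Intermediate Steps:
(155 + 12*(-4))² = (155 - 48)² = 107² = 11449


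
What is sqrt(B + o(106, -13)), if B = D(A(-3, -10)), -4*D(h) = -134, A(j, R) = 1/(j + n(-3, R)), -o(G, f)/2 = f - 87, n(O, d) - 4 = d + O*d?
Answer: sqrt(934)/2 ≈ 15.281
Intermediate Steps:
n(O, d) = 4 + d + O*d (n(O, d) = 4 + (d + O*d) = 4 + d + O*d)
o(G, f) = 174 - 2*f (o(G, f) = -2*(f - 87) = -2*(-87 + f) = 174 - 2*f)
A(j, R) = 1/(4 + j - 2*R) (A(j, R) = 1/(j + (4 + R - 3*R)) = 1/(j + (4 - 2*R)) = 1/(4 + j - 2*R))
D(h) = 67/2 (D(h) = -1/4*(-134) = 67/2)
B = 67/2 ≈ 33.500
sqrt(B + o(106, -13)) = sqrt(67/2 + (174 - 2*(-13))) = sqrt(67/2 + (174 + 26)) = sqrt(67/2 + 200) = sqrt(467/2) = sqrt(934)/2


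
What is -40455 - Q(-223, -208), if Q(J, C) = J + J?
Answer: -40009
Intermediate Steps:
Q(J, C) = 2*J
-40455 - Q(-223, -208) = -40455 - 2*(-223) = -40455 - 1*(-446) = -40455 + 446 = -40009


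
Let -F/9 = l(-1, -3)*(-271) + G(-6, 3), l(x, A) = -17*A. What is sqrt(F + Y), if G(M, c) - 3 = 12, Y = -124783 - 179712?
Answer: I*sqrt(180241) ≈ 424.55*I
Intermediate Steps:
Y = -304495
G(M, c) = 15 (G(M, c) = 3 + 12 = 15)
F = 124254 (F = -9*(-17*(-3)*(-271) + 15) = -9*(51*(-271) + 15) = -9*(-13821 + 15) = -9*(-13806) = 124254)
sqrt(F + Y) = sqrt(124254 - 304495) = sqrt(-180241) = I*sqrt(180241)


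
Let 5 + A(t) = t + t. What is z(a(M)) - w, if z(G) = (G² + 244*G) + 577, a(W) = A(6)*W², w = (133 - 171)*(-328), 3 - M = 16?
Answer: 1676254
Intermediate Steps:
A(t) = -5 + 2*t (A(t) = -5 + (t + t) = -5 + 2*t)
M = -13 (M = 3 - 1*16 = 3 - 16 = -13)
w = 12464 (w = -38*(-328) = 12464)
a(W) = 7*W² (a(W) = (-5 + 2*6)*W² = (-5 + 12)*W² = 7*W²)
z(G) = 577 + G² + 244*G
z(a(M)) - w = (577 + (7*(-13)²)² + 244*(7*(-13)²)) - 1*12464 = (577 + (7*169)² + 244*(7*169)) - 12464 = (577 + 1183² + 244*1183) - 12464 = (577 + 1399489 + 288652) - 12464 = 1688718 - 12464 = 1676254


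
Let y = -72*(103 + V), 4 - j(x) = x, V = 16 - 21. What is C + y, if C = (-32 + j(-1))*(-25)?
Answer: -6381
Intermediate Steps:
V = -5
j(x) = 4 - x
y = -7056 (y = -72*(103 - 5) = -72*98 = -7056)
C = 675 (C = (-32 + (4 - 1*(-1)))*(-25) = (-32 + (4 + 1))*(-25) = (-32 + 5)*(-25) = -27*(-25) = 675)
C + y = 675 - 7056 = -6381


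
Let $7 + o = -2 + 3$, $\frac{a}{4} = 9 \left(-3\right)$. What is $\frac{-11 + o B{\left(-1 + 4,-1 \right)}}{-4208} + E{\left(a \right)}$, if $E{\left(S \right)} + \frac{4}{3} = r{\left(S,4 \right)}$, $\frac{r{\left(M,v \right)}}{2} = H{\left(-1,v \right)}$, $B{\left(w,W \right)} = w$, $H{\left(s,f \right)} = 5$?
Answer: $\frac{109495}{12624} \approx 8.6736$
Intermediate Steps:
$a = -108$ ($a = 4 \cdot 9 \left(-3\right) = 4 \left(-27\right) = -108$)
$r{\left(M,v \right)} = 10$ ($r{\left(M,v \right)} = 2 \cdot 5 = 10$)
$E{\left(S \right)} = \frac{26}{3}$ ($E{\left(S \right)} = - \frac{4}{3} + 10 = \frac{26}{3}$)
$o = -6$ ($o = -7 + \left(-2 + 3\right) = -7 + 1 = -6$)
$\frac{-11 + o B{\left(-1 + 4,-1 \right)}}{-4208} + E{\left(a \right)} = \frac{-11 - 6 \left(-1 + 4\right)}{-4208} + \frac{26}{3} = \left(-11 - 18\right) \left(- \frac{1}{4208}\right) + \frac{26}{3} = \left(-29\right) \left(- \frac{1}{4208}\right) + \frac{26}{3} = \frac{29}{4208} + \frac{26}{3} = \frac{109495}{12624}$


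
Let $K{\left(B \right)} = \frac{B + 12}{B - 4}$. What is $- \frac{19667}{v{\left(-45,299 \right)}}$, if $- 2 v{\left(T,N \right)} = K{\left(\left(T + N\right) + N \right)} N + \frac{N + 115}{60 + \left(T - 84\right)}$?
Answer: $\frac{21594366}{165641} \approx 130.37$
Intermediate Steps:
$K{\left(B \right)} = \frac{12 + B}{-4 + B}$
$v{\left(T,N \right)} = - \frac{115 + N}{2 \left(-24 + T\right)} - \frac{N \left(12 + T + 2 N\right)}{2 \left(-4 + T + 2 N\right)}$ ($v{\left(T,N \right)} = - \frac{\frac{12 + \left(\left(T + N\right) + N\right)}{-4 + \left(\left(T + N\right) + N\right)} N + \frac{N + 115}{60 + \left(T - 84\right)}}{2} = - \frac{\frac{12 + \left(\left(N + T\right) + N\right)}{-4 + \left(\left(N + T\right) + N\right)} N + \frac{115 + N}{60 + \left(-84 + T\right)}}{2} = - \frac{\frac{12 + \left(T + 2 N\right)}{-4 + \left(T + 2 N\right)} N + \frac{115 + N}{-24 + T}}{2} = - \frac{\frac{12 + T + 2 N}{-4 + T + 2 N} N + \frac{115 + N}{-24 + T}}{2} = - \frac{\frac{N \left(12 + T + 2 N\right)}{-4 + T + 2 N} + \frac{115 + N}{-24 + T}}{2} = - \frac{\frac{115 + N}{-24 + T} + \frac{N \left(12 + T + 2 N\right)}{-4 + T + 2 N}}{2} = - \frac{115 + N}{2 \left(-24 + T\right)} - \frac{N \left(12 + T + 2 N\right)}{2 \left(-4 + T + 2 N\right)}$)
$- \frac{19667}{v{\left(-45,299 \right)}} = - \frac{19667}{\frac{1}{2} \frac{1}{-24 - 45} \frac{1}{4 - -45 - 598} \left(- \left(115 + 299\right) \left(4 - -45 - 598\right) - 7176 \left(12 - 45 + 2 \cdot 299\right) + 299 \left(-45\right) \left(12 - 45 + 2 \cdot 299\right)\right)} = - \frac{19667}{\frac{1}{2} \frac{1}{-69} \frac{1}{4 + 45 - 598} \left(\left(-1\right) 414 \left(4 + 45 - 598\right) - 7176 \left(12 - 45 + 598\right) + 299 \left(-45\right) \left(12 - 45 + 598\right)\right)} = - \frac{19667}{\frac{1}{2} \left(- \frac{1}{69}\right) \frac{1}{-549} \left(\left(-1\right) 414 \left(-549\right) - 7176 \cdot 565 + 299 \left(-45\right) 565\right)} = - \frac{19667}{\frac{1}{2} \left(- \frac{1}{69}\right) \left(- \frac{1}{549}\right) \left(227286 - 4054440 - 7602075\right)} = - \frac{19667}{\frac{1}{2} \left(- \frac{1}{69}\right) \left(- \frac{1}{549}\right) \left(-11429229\right)} = - \frac{19667}{- \frac{165641}{1098}} = \left(-19667\right) \left(- \frac{1098}{165641}\right) = \frac{21594366}{165641}$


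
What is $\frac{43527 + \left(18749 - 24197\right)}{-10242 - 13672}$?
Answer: $- \frac{38079}{23914} \approx -1.5923$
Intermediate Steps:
$\frac{43527 + \left(18749 - 24197\right)}{-10242 - 13672} = \frac{43527 + \left(18749 - 24197\right)}{-23914} = \left(43527 - 5448\right) \left(- \frac{1}{23914}\right) = 38079 \left(- \frac{1}{23914}\right) = - \frac{38079}{23914}$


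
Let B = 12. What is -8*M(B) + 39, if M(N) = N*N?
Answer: -1113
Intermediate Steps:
M(N) = N²
-8*M(B) + 39 = -8*12² + 39 = -8*144 + 39 = -1152 + 39 = -1113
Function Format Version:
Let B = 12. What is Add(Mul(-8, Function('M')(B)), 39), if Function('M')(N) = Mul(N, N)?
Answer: -1113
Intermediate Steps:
Function('M')(N) = Pow(N, 2)
Add(Mul(-8, Function('M')(B)), 39) = Add(Mul(-8, Pow(12, 2)), 39) = Add(Mul(-8, 144), 39) = Add(-1152, 39) = -1113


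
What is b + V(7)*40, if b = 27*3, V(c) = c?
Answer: 361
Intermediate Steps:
b = 81
b + V(7)*40 = 81 + 7*40 = 81 + 280 = 361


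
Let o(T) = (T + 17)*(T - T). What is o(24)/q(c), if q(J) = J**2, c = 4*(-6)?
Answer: 0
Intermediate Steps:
o(T) = 0 (o(T) = (17 + T)*0 = 0)
c = -24
o(24)/q(c) = 0/((-24)**2) = 0/576 = 0*(1/576) = 0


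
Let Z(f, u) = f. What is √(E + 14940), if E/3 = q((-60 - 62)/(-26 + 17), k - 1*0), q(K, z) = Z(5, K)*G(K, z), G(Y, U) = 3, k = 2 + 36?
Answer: 9*√185 ≈ 122.41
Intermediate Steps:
k = 38
q(K, z) = 15 (q(K, z) = 5*3 = 15)
E = 45 (E = 3*15 = 45)
√(E + 14940) = √(45 + 14940) = √14985 = 9*√185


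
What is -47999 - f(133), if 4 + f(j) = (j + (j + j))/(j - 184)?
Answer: -815782/17 ≈ -47987.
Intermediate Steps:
f(j) = -4 + 3*j/(-184 + j) (f(j) = -4 + (j + (j + j))/(j - 184) = -4 + (j + 2*j)/(-184 + j) = -4 + (3*j)/(-184 + j) = -4 + 3*j/(-184 + j))
-47999 - f(133) = -47999 - (736 - 1*133)/(-184 + 133) = -47999 - (736 - 133)/(-51) = -47999 - (-1)*603/51 = -47999 - 1*(-201/17) = -47999 + 201/17 = -815782/17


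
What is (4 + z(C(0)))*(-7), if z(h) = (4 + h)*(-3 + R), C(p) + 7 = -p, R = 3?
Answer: -28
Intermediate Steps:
C(p) = -7 - p
z(h) = 0 (z(h) = (4 + h)*(-3 + 3) = (4 + h)*0 = 0)
(4 + z(C(0)))*(-7) = (4 + 0)*(-7) = 4*(-7) = -28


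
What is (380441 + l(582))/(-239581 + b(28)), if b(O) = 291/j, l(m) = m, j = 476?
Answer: -181366948/114040265 ≈ -1.5904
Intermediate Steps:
b(O) = 291/476
(380441 + l(582))/(-239581 + b(28)) = (380441 + 582)/(-239581 + 291/476) = 381023/(-114040265/476) = 381023*(-476/114040265) = -181366948/114040265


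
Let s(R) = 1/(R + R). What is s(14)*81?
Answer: 81/28 ≈ 2.8929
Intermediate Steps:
s(R) = 1/(2*R)
s(14)*81 = ((½)/14)*81 = ((½)*(1/14))*81 = (1/28)*81 = 81/28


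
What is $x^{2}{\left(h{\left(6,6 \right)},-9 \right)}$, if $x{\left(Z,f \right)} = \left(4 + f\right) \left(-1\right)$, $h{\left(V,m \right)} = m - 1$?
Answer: $25$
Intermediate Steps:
$h{\left(V,m \right)} = -1 + m$ ($h{\left(V,m \right)} = m + \left(-4 + 3\right) = m - 1 = -1 + m$)
$x{\left(Z,f \right)} = -4 - f$
$x^{2}{\left(h{\left(6,6 \right)},-9 \right)} = \left(-4 - -9\right)^{2} = \left(-4 + 9\right)^{2} = 5^{2} = 25$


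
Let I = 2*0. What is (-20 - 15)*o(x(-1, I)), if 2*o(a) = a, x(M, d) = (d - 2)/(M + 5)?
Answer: 35/4 ≈ 8.7500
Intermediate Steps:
I = 0
x(M, d) = (-2 + d)/(5 + M)
o(a) = a/2
(-20 - 15)*o(x(-1, I)) = (-20 - 15)*(((-2 + 0)/(5 - 1))/2) = -35*-2/4/2 = -35*(1/4)*(-2)/2 = -35*(-1)/(2*2) = -35*(-1/4) = 35/4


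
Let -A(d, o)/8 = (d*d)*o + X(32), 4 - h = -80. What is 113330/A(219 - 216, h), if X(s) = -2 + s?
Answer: -56665/3144 ≈ -18.023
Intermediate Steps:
h = 84 (h = 4 - 1*(-80) = 4 + 80 = 84)
A(d, o) = -240 - 8*o*d² (A(d, o) = -8*((d*d)*o + (-2 + 32)) = -8*(d²*o + 30) = -8*(o*d² + 30) = -8*(30 + o*d²) = -240 - 8*o*d²)
113330/A(219 - 216, h) = 113330/(-240 - 8*84*(219 - 216)²) = 113330/(-240 - 8*84*3²) = 113330/(-240 - 8*84*9) = 113330/(-240 - 6048) = 113330/(-6288) = 113330*(-1/6288) = -56665/3144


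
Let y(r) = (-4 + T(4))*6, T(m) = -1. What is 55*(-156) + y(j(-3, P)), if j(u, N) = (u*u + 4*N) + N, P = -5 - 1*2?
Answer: -8610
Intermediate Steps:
P = -7 (P = -5 - 2 = -7)
j(u, N) = u² + 5*N (j(u, N) = (u² + 4*N) + N = u² + 5*N)
y(r) = -30 (y(r) = (-4 - 1)*6 = -5*6 = -30)
55*(-156) + y(j(-3, P)) = 55*(-156) - 30 = -8580 - 30 = -8610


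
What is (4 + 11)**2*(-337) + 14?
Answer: -75811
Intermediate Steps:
(4 + 11)**2*(-337) + 14 = 15**2*(-337) + 14 = 225*(-337) + 14 = -75825 + 14 = -75811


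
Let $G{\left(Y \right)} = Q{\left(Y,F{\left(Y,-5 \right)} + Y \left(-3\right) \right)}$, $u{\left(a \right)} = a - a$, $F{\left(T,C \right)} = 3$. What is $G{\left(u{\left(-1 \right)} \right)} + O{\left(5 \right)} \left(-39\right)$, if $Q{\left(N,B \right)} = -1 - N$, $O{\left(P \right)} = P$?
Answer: $-196$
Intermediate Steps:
$u{\left(a \right)} = 0$
$G{\left(Y \right)} = -1 - Y$
$G{\left(u{\left(-1 \right)} \right)} + O{\left(5 \right)} \left(-39\right) = \left(-1 - 0\right) + 5 \left(-39\right) = \left(-1 + 0\right) - 195 = -1 - 195 = -196$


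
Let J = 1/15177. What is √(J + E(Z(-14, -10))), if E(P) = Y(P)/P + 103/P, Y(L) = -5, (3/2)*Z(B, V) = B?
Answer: I*√9674275110/30354 ≈ 3.2404*I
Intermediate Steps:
Z(B, V) = 2*B/3
J = 1/15177 ≈ 6.5889e-5
E(P) = 98/P (E(P) = -5/P + 103/P = 98/P)
√(J + E(Z(-14, -10))) = √(1/15177 + 98/(((⅔)*(-14)))) = √(1/15177 + 98/(-28/3)) = √(1/15177 + 98*(-3/28)) = √(1/15177 - 21/2) = √(-318715/30354) = I*√9674275110/30354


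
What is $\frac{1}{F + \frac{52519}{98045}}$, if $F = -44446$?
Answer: $- \frac{98045}{4357655551} \approx -2.2499 \cdot 10^{-5}$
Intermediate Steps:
$\frac{1}{F + \frac{52519}{98045}} = \frac{1}{-44446 + \frac{52519}{98045}} = \frac{1}{- \frac{4357655551}{98045}} = - \frac{98045}{4357655551}$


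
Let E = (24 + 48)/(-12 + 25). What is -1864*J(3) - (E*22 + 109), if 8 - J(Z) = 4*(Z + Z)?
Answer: 384711/13 ≈ 29593.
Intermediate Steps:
J(Z) = 8 - 8*Z (J(Z) = 8 - 4*(Z + Z) = 8 - 4*2*Z = 8 - 8*Z)
E = 72/13 ≈ 5.5385
-1864*J(3) - (E*22 + 109) = -1864*(8 - 8*3) - ((72/13)*22 + 109) = -1864*(8 - 24) - (1584/13 + 109) = -1864*(-16) - 1*3001/13 = 29824 - 3001/13 = 384711/13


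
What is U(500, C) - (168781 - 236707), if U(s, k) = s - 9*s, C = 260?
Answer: 63926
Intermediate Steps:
U(s, k) = -8*s
U(500, C) - (168781 - 236707) = -8*500 - (168781 - 236707) = -4000 - 1*(-67926) = -4000 + 67926 = 63926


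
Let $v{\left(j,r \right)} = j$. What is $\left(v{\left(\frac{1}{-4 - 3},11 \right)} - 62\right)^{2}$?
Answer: $\frac{189225}{49} \approx 3861.7$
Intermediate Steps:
$\left(v{\left(\frac{1}{-4 - 3},11 \right)} - 62\right)^{2} = \left(\frac{1}{-4 - 3} - 62\right)^{2} = \left(\frac{1}{-7} - 62\right)^{2} = \left(- \frac{1}{7} - 62\right)^{2} = \left(- \frac{435}{7}\right)^{2} = \frac{189225}{49}$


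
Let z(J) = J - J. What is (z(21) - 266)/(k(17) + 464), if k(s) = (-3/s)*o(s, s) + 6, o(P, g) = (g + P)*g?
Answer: -133/184 ≈ -0.72283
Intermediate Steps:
o(P, g) = g*(P + g) (o(P, g) = (P + g)*g = g*(P + g))
z(J) = 0
k(s) = 6 - 6*s (k(s) = (-3/s)*(s*(s + s)) + 6 = (-3/s)*(s*(2*s)) + 6 = (-3/s)*(2*s**2) + 6 = -6*s + 6 = 6 - 6*s)
(z(21) - 266)/(k(17) + 464) = (0 - 266)/((6 - 6*17) + 464) = -266/((6 - 102) + 464) = -266/(-96 + 464) = -266/368 = -266*1/368 = -133/184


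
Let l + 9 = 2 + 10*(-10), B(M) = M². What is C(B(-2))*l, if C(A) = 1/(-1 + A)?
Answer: -107/3 ≈ -35.667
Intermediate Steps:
l = -107 (l = -9 + (2 + 10*(-10)) = -9 + (2 - 100) = -9 - 98 = -107)
C(B(-2))*l = -107/(-1 + (-2)²) = -107/(-1 + 4) = -107/3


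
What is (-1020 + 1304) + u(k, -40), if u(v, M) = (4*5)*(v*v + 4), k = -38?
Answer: 29244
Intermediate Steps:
u(v, M) = 80 + 20*v**2 (u(v, M) = 20*(v**2 + 4) = 20*(4 + v**2) = 80 + 20*v**2)
(-1020 + 1304) + u(k, -40) = (-1020 + 1304) + (80 + 20*(-38)**2) = 284 + (80 + 20*1444) = 284 + (80 + 28880) = 284 + 28960 = 29244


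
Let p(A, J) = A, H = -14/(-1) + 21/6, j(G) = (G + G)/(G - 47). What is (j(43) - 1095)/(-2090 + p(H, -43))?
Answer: 2233/4145 ≈ 0.53872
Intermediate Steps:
j(G) = 2*G/(-47 + G) (j(G) = (2*G)/(-47 + G) = 2*G/(-47 + G))
H = 35/2 (H = -14*(-1) + 21*(⅙) = 14 + 7/2 = 35/2 ≈ 17.500)
(j(43) - 1095)/(-2090 + p(H, -43)) = (2*43/(-47 + 43) - 1095)/(-2090 + 35/2) = (2*43/(-4) - 1095)/(-4145/2) = (2*43*(-¼) - 1095)*(-2/4145) = (-43/2 - 1095)*(-2/4145) = -2233/2*(-2/4145) = 2233/4145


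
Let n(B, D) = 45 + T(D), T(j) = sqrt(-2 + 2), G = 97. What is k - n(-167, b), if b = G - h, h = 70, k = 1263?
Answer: 1218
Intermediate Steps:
T(j) = 0 (T(j) = sqrt(0) = 0)
b = 27 (b = 97 - 1*70 = 97 - 70 = 27)
n(B, D) = 45 (n(B, D) = 45 + 0 = 45)
k - n(-167, b) = 1263 - 1*45 = 1263 - 45 = 1218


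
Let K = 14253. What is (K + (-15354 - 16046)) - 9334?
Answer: -26481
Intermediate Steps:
(K + (-15354 - 16046)) - 9334 = (14253 + (-15354 - 16046)) - 9334 = (14253 - 31400) - 9334 = -17147 - 9334 = -26481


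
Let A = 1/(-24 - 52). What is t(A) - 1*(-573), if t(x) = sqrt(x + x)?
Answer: 573 + I*sqrt(38)/38 ≈ 573.0 + 0.16222*I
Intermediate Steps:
A = -1/76 (A = 1/(-76) = -1/76 ≈ -0.013158)
t(x) = sqrt(2)*sqrt(x) (t(x) = sqrt(2*x) = sqrt(2)*sqrt(x))
t(A) - 1*(-573) = sqrt(2)*sqrt(-1/76) - 1*(-573) = sqrt(2)*(I*sqrt(19)/38) + 573 = I*sqrt(38)/38 + 573 = 573 + I*sqrt(38)/38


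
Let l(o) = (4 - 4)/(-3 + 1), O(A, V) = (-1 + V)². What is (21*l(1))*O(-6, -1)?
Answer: 0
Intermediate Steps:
l(o) = 0 (l(o) = 0/(-2) = 0*(-½) = 0)
(21*l(1))*O(-6, -1) = (21*0)*(-1 - 1)² = 0*(-2)² = 0*4 = 0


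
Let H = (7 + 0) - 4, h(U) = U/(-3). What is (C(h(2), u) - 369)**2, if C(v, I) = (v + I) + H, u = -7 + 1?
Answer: 1249924/9 ≈ 1.3888e+5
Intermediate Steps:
u = -6
h(U) = -U/3 (h(U) = U*(-1/3) = -U/3)
H = 3 (H = 7 - 4 = 3)
C(v, I) = 3 + I + v (C(v, I) = (v + I) + 3 = (I + v) + 3 = 3 + I + v)
(C(h(2), u) - 369)**2 = ((3 - 6 - 1/3*2) - 369)**2 = ((3 - 6 - 2/3) - 369)**2 = (-11/3 - 369)**2 = (-1118/3)**2 = 1249924/9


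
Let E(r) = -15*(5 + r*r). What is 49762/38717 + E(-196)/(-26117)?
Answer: 3373260287/144453127 ≈ 23.352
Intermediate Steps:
E(r) = -75 - 15*r² (E(r) = -15*(5 + r²) = -75 - 15*r²)
49762/38717 + E(-196)/(-26117) = 49762/38717 + (-75 - 15*(-196)²)/(-26117) = 49762*(1/38717) + (-75 - 15*38416)*(-1/26117) = 49762/38717 + (-75 - 576240)*(-1/26117) = 49762/38717 - 576315*(-1/26117) = 49762/38717 + 576315/26117 = 3373260287/144453127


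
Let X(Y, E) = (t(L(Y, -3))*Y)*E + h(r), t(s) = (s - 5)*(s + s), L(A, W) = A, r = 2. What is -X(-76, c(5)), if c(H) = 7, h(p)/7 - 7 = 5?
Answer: 6549900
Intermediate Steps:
h(p) = 84 (h(p) = 49 + 7*5 = 49 + 35 = 84)
t(s) = 2*s*(-5 + s) (t(s) = (-5 + s)*(2*s) = 2*s*(-5 + s))
X(Y, E) = 84 + 2*E*Y²*(-5 + Y) (X(Y, E) = ((2*Y*(-5 + Y))*Y)*E + 84 = (2*Y²*(-5 + Y))*E + 84 = 2*E*Y²*(-5 + Y) + 84 = 84 + 2*E*Y²*(-5 + Y))
-X(-76, c(5)) = -(84 + 2*7*(-76)²*(-5 - 76)) = -(84 + 2*7*5776*(-81)) = -(84 - 6549984) = -1*(-6549900) = 6549900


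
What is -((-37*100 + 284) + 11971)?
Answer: -8555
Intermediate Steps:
-((-37*100 + 284) + 11971) = -((-3700 + 284) + 11971) = -(-3416 + 11971) = -1*8555 = -8555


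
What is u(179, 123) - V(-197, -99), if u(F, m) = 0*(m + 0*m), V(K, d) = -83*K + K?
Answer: -16154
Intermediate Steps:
V(K, d) = -82*K
u(F, m) = 0 (u(F, m) = 0*(m + 0) = 0*m = 0)
u(179, 123) - V(-197, -99) = 0 - (-82)*(-197) = 0 - 1*16154 = 0 - 16154 = -16154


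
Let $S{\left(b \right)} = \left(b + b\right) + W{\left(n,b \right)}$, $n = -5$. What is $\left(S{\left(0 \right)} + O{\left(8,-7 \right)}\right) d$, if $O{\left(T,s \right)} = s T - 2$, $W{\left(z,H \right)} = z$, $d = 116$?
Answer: $-7308$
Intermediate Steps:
$S{\left(b \right)} = -5 + 2 b$ ($S{\left(b \right)} = \left(b + b\right) - 5 = 2 b - 5 = -5 + 2 b$)
$O{\left(T,s \right)} = -2 + T s$ ($O{\left(T,s \right)} = T s - 2 = -2 + T s$)
$\left(S{\left(0 \right)} + O{\left(8,-7 \right)}\right) d = \left(\left(-5 + 2 \cdot 0\right) + \left(-2 + 8 \left(-7\right)\right)\right) 116 = \left(\left(-5 + 0\right) - 58\right) 116 = \left(-5 - 58\right) 116 = \left(-63\right) 116 = -7308$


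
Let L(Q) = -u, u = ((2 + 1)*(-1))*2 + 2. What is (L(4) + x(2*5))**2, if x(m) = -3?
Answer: 1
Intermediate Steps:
u = -4 (u = (3*(-1))*2 + 2 = -3*2 + 2 = -6 + 2 = -4)
L(Q) = 4 (L(Q) = -1*(-4) = 4)
(L(4) + x(2*5))**2 = (4 - 3)**2 = 1**2 = 1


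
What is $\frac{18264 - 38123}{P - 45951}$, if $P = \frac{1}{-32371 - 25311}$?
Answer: $\frac{163643834}{378649369} \approx 0.43218$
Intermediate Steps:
$P = - \frac{1}{57682}$ ($P = \frac{1}{-57682} = - \frac{1}{57682} \approx -1.7336 \cdot 10^{-5}$)
$\frac{18264 - 38123}{P - 45951} = \frac{18264 - 38123}{- \frac{1}{57682} - 45951} = - \frac{19859}{- \frac{2650545583}{57682}} = \left(-19859\right) \left(- \frac{57682}{2650545583}\right) = \frac{163643834}{378649369}$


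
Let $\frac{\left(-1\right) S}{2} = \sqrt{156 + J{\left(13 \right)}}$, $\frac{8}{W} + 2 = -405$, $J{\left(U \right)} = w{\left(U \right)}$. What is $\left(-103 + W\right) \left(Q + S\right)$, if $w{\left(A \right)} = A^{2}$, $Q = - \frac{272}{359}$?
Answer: $\frac{11404688}{146113} + \frac{419290 \sqrt{13}}{407} \approx 3792.5$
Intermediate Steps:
$Q = - \frac{272}{359}$ ($Q = \left(-272\right) \frac{1}{359} = - \frac{272}{359} \approx -0.75766$)
$J{\left(U \right)} = U^{2}$
$W = - \frac{8}{407}$ ($W = \frac{8}{-2 - 405} = \frac{8}{-407} = 8 \left(- \frac{1}{407}\right) = - \frac{8}{407} \approx -0.019656$)
$S = - 10 \sqrt{13}$ ($S = - 2 \sqrt{156 + 13^{2}} = - 2 \sqrt{156 + 169} = - 2 \sqrt{325} = - 2 \cdot 5 \sqrt{13} = - 10 \sqrt{13} \approx -36.056$)
$\left(-103 + W\right) \left(Q + S\right) = \left(-103 - \frac{8}{407}\right) \left(- \frac{272}{359} - 10 \sqrt{13}\right) = - \frac{41929 \left(- \frac{272}{359} - 10 \sqrt{13}\right)}{407} = \frac{11404688}{146113} + \frac{419290 \sqrt{13}}{407}$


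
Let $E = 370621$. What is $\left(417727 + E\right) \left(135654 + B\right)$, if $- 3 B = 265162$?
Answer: $\frac{111787746400}{3} \approx 3.7263 \cdot 10^{10}$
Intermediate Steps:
$B = - \frac{265162}{3}$ ($B = \left(- \frac{1}{3}\right) 265162 = - \frac{265162}{3} \approx -88387.0$)
$\left(417727 + E\right) \left(135654 + B\right) = \left(417727 + 370621\right) \left(135654 - \frac{265162}{3}\right) = 788348 \cdot \frac{141800}{3} = \frac{111787746400}{3}$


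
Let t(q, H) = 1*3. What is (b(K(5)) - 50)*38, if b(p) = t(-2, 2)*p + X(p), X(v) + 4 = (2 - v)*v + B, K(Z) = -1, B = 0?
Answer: -2280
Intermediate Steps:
X(v) = -4 + v*(2 - v) (X(v) = -4 + ((2 - v)*v + 0) = -4 + (v*(2 - v) + 0) = -4 + v*(2 - v))
t(q, H) = 3
b(p) = -4 - p² + 5*p (b(p) = 3*p + (-4 - p² + 2*p) = -4 - p² + 5*p)
(b(K(5)) - 50)*38 = ((-4 - 1*(-1)² + 5*(-1)) - 50)*38 = ((-4 - 1*1 - 5) - 50)*38 = ((-4 - 1 - 5) - 50)*38 = (-10 - 50)*38 = -60*38 = -2280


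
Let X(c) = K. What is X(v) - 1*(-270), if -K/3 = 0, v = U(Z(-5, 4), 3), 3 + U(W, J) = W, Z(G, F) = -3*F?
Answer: 270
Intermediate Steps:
U(W, J) = -3 + W
v = -15 (v = -3 - 3*4 = -3 - 12 = -15)
K = 0 (K = -3*0 = 0)
X(c) = 0
X(v) - 1*(-270) = 0 - 1*(-270) = 0 + 270 = 270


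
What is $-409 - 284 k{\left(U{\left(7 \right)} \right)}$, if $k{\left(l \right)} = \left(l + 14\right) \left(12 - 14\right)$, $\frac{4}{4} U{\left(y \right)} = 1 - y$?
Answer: $4135$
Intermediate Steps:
$U{\left(y \right)} = 1 - y$
$k{\left(l \right)} = -28 - 2 l$ ($k{\left(l \right)} = \left(14 + l\right) \left(-2\right) = -28 - 2 l$)
$-409 - 284 k{\left(U{\left(7 \right)} \right)} = -409 - 284 \left(-28 - 2 \left(1 - 7\right)\right) = -409 - 284 \left(-28 - -12\right) = -409 - 284 \left(-28 + 12\right) = -409 - -4544 = -409 + 4544 = 4135$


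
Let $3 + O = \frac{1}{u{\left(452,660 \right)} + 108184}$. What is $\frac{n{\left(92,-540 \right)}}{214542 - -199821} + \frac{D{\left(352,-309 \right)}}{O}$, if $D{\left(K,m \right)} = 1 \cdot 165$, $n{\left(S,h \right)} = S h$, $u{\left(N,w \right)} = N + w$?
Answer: $- \frac{2496281823360}{45288080327} \approx -55.12$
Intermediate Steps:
$O = - \frac{327887}{109296}$ ($O = -3 + \frac{1}{\left(452 + 660\right) + 108184} = -3 + \frac{1}{1112 + 108184} = -3 + \frac{1}{109296} = - \frac{327887}{109296} \approx -3.0$)
$D{\left(K,m \right)} = 165$
$\frac{n{\left(92,-540 \right)}}{214542 - -199821} + \frac{D{\left(352,-309 \right)}}{O} = \frac{92 \left(-540\right)}{214542 - -199821} + \frac{165}{- \frac{327887}{109296}} = - \frac{49680}{214542 + 199821} + 165 \left(- \frac{109296}{327887}\right) = - \frac{49680}{414363} - \frac{18033840}{327887} = \left(-49680\right) \frac{1}{414363} - \frac{18033840}{327887} = - \frac{16560}{138121} - \frac{18033840}{327887} = - \frac{2496281823360}{45288080327}$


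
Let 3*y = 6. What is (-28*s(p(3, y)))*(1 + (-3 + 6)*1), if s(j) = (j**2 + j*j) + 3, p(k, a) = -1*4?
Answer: -3920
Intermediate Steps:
y = 2 (y = (1/3)*6 = 2)
p(k, a) = -4
s(j) = 3 + 2*j**2 (s(j) = (j**2 + j**2) + 3 = 2*j**2 + 3 = 3 + 2*j**2)
(-28*s(p(3, y)))*(1 + (-3 + 6)*1) = (-28*(3 + 2*(-4)**2))*(1 + (-3 + 6)*1) = (-28*(3 + 2*16))*(1 + 3*1) = (-28*(3 + 32))*(1 + 3) = -28*35*4 = -980*4 = -3920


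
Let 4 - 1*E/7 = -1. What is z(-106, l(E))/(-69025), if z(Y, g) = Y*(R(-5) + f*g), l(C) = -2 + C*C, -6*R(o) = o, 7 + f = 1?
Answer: -2333219/207075 ≈ -11.268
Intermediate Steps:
E = 35 (E = 28 - 7*(-1) = 28 + 7 = 35)
f = -6 (f = -7 + 1 = -6)
R(o) = -o/6
l(C) = -2 + C²
z(Y, g) = Y*(⅚ - 6*g) (z(Y, g) = Y*(-⅙*(-5) - 6*g) = Y*(⅚ - 6*g))
z(-106, l(E))/(-69025) = ((⅙)*(-106)*(5 - 36*(-2 + 35²)))/(-69025) = ((⅙)*(-106)*(5 - 36*(-2 + 1225)))*(-1/69025) = ((⅙)*(-106)*(5 - 36*1223))*(-1/69025) = ((⅙)*(-106)*(5 - 44028))*(-1/69025) = ((⅙)*(-106)*(-44023))*(-1/69025) = (2333219/3)*(-1/69025) = -2333219/207075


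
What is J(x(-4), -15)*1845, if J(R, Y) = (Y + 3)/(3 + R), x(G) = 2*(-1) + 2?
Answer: -7380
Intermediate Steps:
x(G) = 0 (x(G) = -2 + 2 = 0)
J(R, Y) = (3 + Y)/(3 + R)
J(x(-4), -15)*1845 = ((3 - 15)/(3 + 0))*1845 = (-12/3)*1845 = ((⅓)*(-12))*1845 = -4*1845 = -7380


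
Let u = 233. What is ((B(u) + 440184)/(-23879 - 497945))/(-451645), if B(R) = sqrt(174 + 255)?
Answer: 55023/29459900060 + sqrt(429)/235679200480 ≈ 1.8678e-6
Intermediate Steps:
B(R) = sqrt(429)
((B(u) + 440184)/(-23879 - 497945))/(-451645) = ((sqrt(429) + 440184)/(-23879 - 497945))/(-451645) = ((440184 + sqrt(429))/(-521824))*(-1/451645) = ((440184 + sqrt(429))*(-1/521824))*(-1/451645) = (-55023/65228 - sqrt(429)/521824)*(-1/451645) = 55023/29459900060 + sqrt(429)/235679200480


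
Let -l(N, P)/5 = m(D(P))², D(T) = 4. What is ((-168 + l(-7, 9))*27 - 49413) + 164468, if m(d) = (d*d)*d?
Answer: -442441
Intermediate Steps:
m(d) = d³ (m(d) = d²*d = d³)
l(N, P) = -20480 (l(N, P) = -5*(4³)² = -5*64² = -5*4096 = -20480)
((-168 + l(-7, 9))*27 - 49413) + 164468 = ((-168 - 20480)*27 - 49413) + 164468 = (-20648*27 - 49413) + 164468 = (-557496 - 49413) + 164468 = -606909 + 164468 = -442441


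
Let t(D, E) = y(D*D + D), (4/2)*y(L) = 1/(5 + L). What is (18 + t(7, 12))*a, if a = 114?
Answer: 125229/61 ≈ 2052.9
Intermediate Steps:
y(L) = 1/(2*(5 + L))
t(D, E) = 1/(2*(5 + D + D**2)) (t(D, E) = 1/(2*(5 + (D*D + D))) = 1/(2*(5 + (D**2 + D))) = 1/(2*(5 + (D + D**2))) = 1/(2*(5 + D + D**2)))
(18 + t(7, 12))*a = (18 + 1/(2*(5 + 7*(1 + 7))))*114 = (18 + 1/(2*(5 + 7*8)))*114 = (18 + 1/(2*(5 + 56)))*114 = (18 + (1/2)/61)*114 = (18 + (1/2)*(1/61))*114 = (18 + 1/122)*114 = (2197/122)*114 = 125229/61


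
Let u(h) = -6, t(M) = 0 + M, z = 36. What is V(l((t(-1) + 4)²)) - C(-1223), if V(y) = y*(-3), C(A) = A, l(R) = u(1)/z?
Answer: 2447/2 ≈ 1223.5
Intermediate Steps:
t(M) = M
l(R) = -⅙ (l(R) = -6/36 = -6*1/36 = -⅙)
V(y) = -3*y
V(l((t(-1) + 4)²)) - C(-1223) = -3*(-⅙) - 1*(-1223) = ½ + 1223 = 2447/2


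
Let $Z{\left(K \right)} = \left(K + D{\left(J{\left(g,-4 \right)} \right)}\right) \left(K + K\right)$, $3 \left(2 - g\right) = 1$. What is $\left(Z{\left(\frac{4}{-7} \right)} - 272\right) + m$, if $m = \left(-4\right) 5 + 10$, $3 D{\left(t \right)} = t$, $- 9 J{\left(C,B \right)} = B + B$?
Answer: $- \frac{372670}{1323} \approx -281.69$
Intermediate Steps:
$g = \frac{5}{3}$ ($g = 2 - \frac{1}{3} = \frac{5}{3} \approx 1.6667$)
$J{\left(C,B \right)} = - \frac{2 B}{9}$ ($J{\left(C,B \right)} = - \frac{B + B}{9} = - \frac{2 B}{9}$)
$D{\left(t \right)} = \frac{t}{3}$
$Z{\left(K \right)} = 2 K \left(\frac{8}{27} + K\right)$ ($Z{\left(K \right)} = \left(K + \frac{\left(- \frac{2}{9}\right) \left(-4\right)}{3}\right) \left(K + K\right) = \left(K + \frac{1}{3} \cdot \frac{8}{9}\right) 2 K = \left(K + \frac{8}{27}\right) 2 K = \left(\frac{8}{27} + K\right) 2 K = 2 K \left(\frac{8}{27} + K\right)$)
$m = -10$ ($m = -20 + 10 = -10$)
$\left(Z{\left(\frac{4}{-7} \right)} - 272\right) + m = \left(\frac{2 \frac{4}{-7} \left(8 + 27 \frac{4}{-7}\right)}{27} - 272\right) - 10 = \left(\frac{2 \cdot 4 \left(- \frac{1}{7}\right) \left(8 + 27 \cdot 4 \left(- \frac{1}{7}\right)\right)}{27} - 272\right) - 10 = \left(\frac{2}{27} \left(- \frac{4}{7}\right) \left(8 + 27 \left(- \frac{4}{7}\right)\right) - 272\right) - 10 = \left(\frac{2}{27} \left(- \frac{4}{7}\right) \left(8 - \frac{108}{7}\right) - 272\right) - 10 = \left(\frac{2}{27} \left(- \frac{4}{7}\right) \left(- \frac{52}{7}\right) - 272\right) - 10 = \left(\frac{416}{1323} - 272\right) - 10 = - \frac{359440}{1323} - 10 = - \frac{372670}{1323}$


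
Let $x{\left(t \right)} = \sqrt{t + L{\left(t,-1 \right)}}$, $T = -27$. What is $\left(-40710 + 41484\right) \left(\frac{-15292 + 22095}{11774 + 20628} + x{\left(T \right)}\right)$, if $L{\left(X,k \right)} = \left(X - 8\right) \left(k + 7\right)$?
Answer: $\frac{2632761}{16201} + 774 i \sqrt{237} \approx 162.51 + 11916.0 i$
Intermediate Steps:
$L{\left(X,k \right)} = \left(-8 + X\right) \left(7 + k\right)$
$x{\left(t \right)} = \sqrt{-48 + 7 t}$ ($x{\left(t \right)} = \sqrt{t + \left(-56 - -8 + 7 t + t \left(-1\right)\right)} = \sqrt{t + \left(-56 + 8 + 7 t - t\right)} = \sqrt{t + \left(-48 + 6 t\right)} = \sqrt{-48 + 7 t}$)
$\left(-40710 + 41484\right) \left(\frac{-15292 + 22095}{11774 + 20628} + x{\left(T \right)}\right) = \left(-40710 + 41484\right) \left(\frac{-15292 + 22095}{11774 + 20628} + \sqrt{-48 + 7 \left(-27\right)}\right) = 774 \left(\frac{6803}{32402} + \sqrt{-48 - 189}\right) = 774 \left(6803 \cdot \frac{1}{32402} + \sqrt{-237}\right) = 774 \left(\frac{6803}{32402} + i \sqrt{237}\right) = \frac{2632761}{16201} + 774 i \sqrt{237}$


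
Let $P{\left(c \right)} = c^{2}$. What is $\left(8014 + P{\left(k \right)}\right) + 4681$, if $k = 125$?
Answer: $28320$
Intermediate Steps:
$\left(8014 + P{\left(k \right)}\right) + 4681 = \left(8014 + 125^{2}\right) + 4681 = \left(8014 + 15625\right) + 4681 = 23639 + 4681 = 28320$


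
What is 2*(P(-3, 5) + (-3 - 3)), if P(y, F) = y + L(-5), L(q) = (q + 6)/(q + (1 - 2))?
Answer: -55/3 ≈ -18.333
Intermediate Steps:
L(q) = (6 + q)/(-1 + q) (L(q) = (6 + q)/(q - 1) = (6 + q)/(-1 + q))
P(y, F) = -1/6 + y (P(y, F) = y + (6 - 5)/(-1 - 5) = y + 1/(-6) = y - 1/6*1 = y - 1/6 = -1/6 + y)
2*(P(-3, 5) + (-3 - 3)) = 2*((-1/6 - 3) + (-3 - 3)) = 2*(-19/6 - 6) = 2*(-55/6) = -55/3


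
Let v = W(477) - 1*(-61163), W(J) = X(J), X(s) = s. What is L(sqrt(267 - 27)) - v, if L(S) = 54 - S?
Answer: -61586 - 4*sqrt(15) ≈ -61602.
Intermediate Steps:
W(J) = J
v = 61640 (v = 477 - 1*(-61163) = 477 + 61163 = 61640)
L(sqrt(267 - 27)) - v = (54 - sqrt(267 - 27)) - 1*61640 = (54 - sqrt(240)) - 61640 = (54 - 4*sqrt(15)) - 61640 = -61586 - 4*sqrt(15)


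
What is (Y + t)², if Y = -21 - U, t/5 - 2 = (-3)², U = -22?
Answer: 3136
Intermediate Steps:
t = 55 (t = 10 + 5*(-3)² = 10 + 5*9 = 10 + 45 = 55)
Y = 1 (Y = -21 - 1*(-22) = -21 + 22 = 1)
(Y + t)² = (1 + 55)² = 56² = 3136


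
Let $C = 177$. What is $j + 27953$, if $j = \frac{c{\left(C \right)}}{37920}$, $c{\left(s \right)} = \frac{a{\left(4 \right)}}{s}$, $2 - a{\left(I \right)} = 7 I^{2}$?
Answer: $\frac{18761606341}{671184} \approx 27953.0$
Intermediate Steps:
$a{\left(I \right)} = 2 - 7 I^{2}$
$c{\left(s \right)} = - \frac{110}{s}$ ($c{\left(s \right)} = \frac{2 - 7 \cdot 4^{2}}{s} = \frac{2 - 112}{s} = - \frac{110}{s}$)
$j = - \frac{11}{671184}$ ($j = \frac{\left(-110\right) \frac{1}{177}}{37920} = \left(-110\right) \frac{1}{177} \cdot \frac{1}{37920} = \left(- \frac{110}{177}\right) \frac{1}{37920} = - \frac{11}{671184} \approx -1.6389 \cdot 10^{-5}$)
$j + 27953 = - \frac{11}{671184} + 27953 = \frac{18761606341}{671184}$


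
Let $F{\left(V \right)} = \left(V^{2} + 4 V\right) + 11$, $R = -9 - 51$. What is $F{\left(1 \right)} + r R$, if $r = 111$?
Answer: $-6644$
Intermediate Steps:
$R = -60$ ($R = -9 - 51 = -60$)
$F{\left(V \right)} = 11 + V^{2} + 4 V$
$F{\left(1 \right)} + r R = \left(11 + 1^{2} + 4 \cdot 1\right) + 111 \left(-60\right) = \left(11 + 1 + 4\right) - 6660 = 16 - 6660 = -6644$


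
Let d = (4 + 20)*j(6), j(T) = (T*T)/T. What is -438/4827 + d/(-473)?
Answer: -300754/761057 ≈ -0.39518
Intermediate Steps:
j(T) = T (j(T) = T²/T = T)
d = 144 (d = (4 + 20)*6 = 24*6 = 144)
-438/4827 + d/(-473) = -438/4827 + 144/(-473) = -438*1/4827 + 144*(-1/473) = -146/1609 - 144/473 = -300754/761057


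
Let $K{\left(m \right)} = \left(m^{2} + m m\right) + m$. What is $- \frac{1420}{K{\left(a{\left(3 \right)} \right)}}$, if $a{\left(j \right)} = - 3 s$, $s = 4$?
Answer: $- \frac{355}{69} \approx -5.1449$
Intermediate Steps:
$a{\left(j \right)} = -12$ ($a{\left(j \right)} = \left(-3\right) 4 = -12$)
$K{\left(m \right)} = m + 2 m^{2}$ ($K{\left(m \right)} = \left(m^{2} + m^{2}\right) + m = 2 m^{2} + m = m + 2 m^{2}$)
$- \frac{1420}{K{\left(a{\left(3 \right)} \right)}} = - \frac{1420}{\left(-12\right) \left(1 + 2 \left(-12\right)\right)} = - \frac{1420}{\left(-12\right) \left(1 - 24\right)} = - \frac{1420}{\left(-12\right) \left(-23\right)} = - \frac{1420}{276} = \left(-1420\right) \frac{1}{276} = - \frac{355}{69}$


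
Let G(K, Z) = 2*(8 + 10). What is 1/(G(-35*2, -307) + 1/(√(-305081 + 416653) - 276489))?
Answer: 2752057723275/99074068084297 + 2*√27893/99074068084297 ≈ 0.027778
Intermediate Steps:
G(K, Z) = 36 (G(K, Z) = 2*18 = 36)
1/(G(-35*2, -307) + 1/(√(-305081 + 416653) - 276489)) = 1/(36 + 1/(√(-305081 + 416653) - 276489)) = 1/(36 + 1/(√111572 - 276489)) = 1/(36 + 1/(2*√27893 - 276489)) = 1/(36 + 1/(-276489 + 2*√27893))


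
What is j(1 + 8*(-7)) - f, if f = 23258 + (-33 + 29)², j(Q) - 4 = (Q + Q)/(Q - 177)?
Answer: -2699265/116 ≈ -23270.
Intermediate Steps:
j(Q) = 4 + 2*Q/(-177 + Q) (j(Q) = 4 + (Q + Q)/(Q - 177) = 4 + (2*Q)/(-177 + Q) = 4 + 2*Q/(-177 + Q))
f = 23274 (f = 23258 + (-4)² = 23258 + 16 = 23274)
j(1 + 8*(-7)) - f = 6*(-118 + (1 + 8*(-7)))/(-177 + (1 + 8*(-7))) - 1*23274 = 6*(-118 + (1 - 56))/(-177 + (1 - 56)) - 23274 = 6*(-118 - 55)/(-177 - 55) - 23274 = 6*(-173)/(-232) - 23274 = 6*(-1/232)*(-173) - 23274 = 519/116 - 23274 = -2699265/116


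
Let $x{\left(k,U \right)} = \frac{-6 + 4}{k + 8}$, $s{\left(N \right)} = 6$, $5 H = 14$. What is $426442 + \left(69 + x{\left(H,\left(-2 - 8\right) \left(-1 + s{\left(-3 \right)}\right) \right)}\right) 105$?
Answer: $\frac{3903008}{9} \approx 4.3367 \cdot 10^{5}$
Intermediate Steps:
$H = \frac{14}{5}$ ($H = \frac{1}{5} \cdot 14 = \frac{14}{5} \approx 2.8$)
$x{\left(k,U \right)} = - \frac{2}{8 + k}$
$426442 + \left(69 + x{\left(H,\left(-2 - 8\right) \left(-1 + s{\left(-3 \right)}\right) \right)}\right) 105 = 426442 + \left(69 - \frac{2}{8 + \frac{14}{5}}\right) 105 = 426442 + \left(69 - \frac{2}{\frac{54}{5}}\right) 105 = 426442 + \left(69 - \frac{5}{27}\right) 105 = 426442 + \frac{1858}{27} \cdot 105 = 426442 + \frac{65030}{9} = \frac{3903008}{9}$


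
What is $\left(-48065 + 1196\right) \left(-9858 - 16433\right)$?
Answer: $1232232879$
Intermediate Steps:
$\left(-48065 + 1196\right) \left(-9858 - 16433\right) = \left(-46869\right) \left(-26291\right) = 1232232879$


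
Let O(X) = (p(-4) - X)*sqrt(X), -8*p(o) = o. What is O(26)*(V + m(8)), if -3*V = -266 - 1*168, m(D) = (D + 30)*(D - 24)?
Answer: 11815*sqrt(26) ≈ 60245.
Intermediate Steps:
p(o) = -o/8
m(D) = (-24 + D)*(30 + D) (m(D) = (30 + D)*(-24 + D) = (-24 + D)*(30 + D))
O(X) = sqrt(X)*(1/2 - X) (O(X) = (-1/8*(-4) - X)*sqrt(X) = (1/2 - X)*sqrt(X) = sqrt(X)*(1/2 - X))
V = 434/3 (V = -(-266 - 1*168)/3 = -(-266 - 168)/3 = -1/3*(-434) = 434/3 ≈ 144.67)
O(26)*(V + m(8)) = (sqrt(26)*(1/2 - 1*26))*(434/3 + (-720 + 8**2 + 6*8)) = (sqrt(26)*(1/2 - 26))*(434/3 + (-720 + 64 + 48)) = (sqrt(26)*(-51/2))*(434/3 - 608) = -51*sqrt(26)/2*(-1390/3) = 11815*sqrt(26)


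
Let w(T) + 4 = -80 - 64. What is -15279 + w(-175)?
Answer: -15427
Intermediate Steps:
w(T) = -148 (w(T) = -4 + (-80 - 64) = -4 - 144 = -148)
-15279 + w(-175) = -15279 - 148 = -15427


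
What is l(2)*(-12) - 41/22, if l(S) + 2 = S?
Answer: -41/22 ≈ -1.8636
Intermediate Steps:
l(S) = -2 + S
l(2)*(-12) - 41/22 = (-2 + 2)*(-12) - 41/22 = 0*(-12) - 41*1/22 = 0 - 41/22 = -41/22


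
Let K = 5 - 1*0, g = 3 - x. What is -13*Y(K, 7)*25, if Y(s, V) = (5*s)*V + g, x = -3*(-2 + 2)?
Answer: -57850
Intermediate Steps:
x = 0 (x = -3*0 = 0)
g = 3 (g = 3 - 1*0 = 3 + 0 = 3)
K = 5 (K = 5 + 0 = 5)
Y(s, V) = 3 + 5*V*s (Y(s, V) = (5*s)*V + 3 = 5*V*s + 3 = 3 + 5*V*s)
-13*Y(K, 7)*25 = -13*(3 + 5*7*5)*25 = -13*(3 + 175)*25 = -13*178*25 = -2314*25 = -57850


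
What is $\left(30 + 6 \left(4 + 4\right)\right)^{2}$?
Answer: $6084$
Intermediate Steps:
$\left(30 + 6 \left(4 + 4\right)\right)^{2} = \left(30 + 6 \cdot 8\right)^{2} = \left(30 + 48\right)^{2} = 78^{2} = 6084$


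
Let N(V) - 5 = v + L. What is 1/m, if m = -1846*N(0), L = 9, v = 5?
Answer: -1/35074 ≈ -2.8511e-5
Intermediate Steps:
N(V) = 19 (N(V) = 5 + (5 + 9) = 5 + 14 = 19)
m = -35074 (m = -1846*19 = -35074)
1/m = 1/(-35074) = -1/35074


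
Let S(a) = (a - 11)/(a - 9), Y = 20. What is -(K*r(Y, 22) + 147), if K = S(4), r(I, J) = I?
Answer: -175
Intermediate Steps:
S(a) = (-11 + a)/(-9 + a)
K = 7/5 (K = (-11 + 4)/(-9 + 4) = -7/(-5) = -1/5*(-7) = 7/5 ≈ 1.4000)
-(K*r(Y, 22) + 147) = -((7/5)*20 + 147) = -(28 + 147) = -1*175 = -175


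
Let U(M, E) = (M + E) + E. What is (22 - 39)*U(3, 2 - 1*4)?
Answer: 17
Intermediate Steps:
U(M, E) = M + 2*E (U(M, E) = (E + M) + E = M + 2*E)
(22 - 39)*U(3, 2 - 1*4) = (22 - 39)*(3 + 2*(2 - 1*4)) = -17*(3 + 2*(2 - 4)) = -17*(3 + 2*(-2)) = -17*(3 - 4) = -17*(-1) = 17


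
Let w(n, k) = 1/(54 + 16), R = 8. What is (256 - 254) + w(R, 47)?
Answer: 141/70 ≈ 2.0143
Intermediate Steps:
w(n, k) = 1/70
(256 - 254) + w(R, 47) = (256 - 254) + 1/70 = 2 + 1/70 = 141/70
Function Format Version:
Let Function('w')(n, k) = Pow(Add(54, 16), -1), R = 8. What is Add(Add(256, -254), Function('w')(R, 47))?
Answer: Rational(141, 70) ≈ 2.0143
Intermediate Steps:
Function('w')(n, k) = Rational(1, 70) (Function('w')(n, k) = Pow(70, -1) = Rational(1, 70))
Add(Add(256, -254), Function('w')(R, 47)) = Add(Add(256, -254), Rational(1, 70)) = Add(2, Rational(1, 70)) = Rational(141, 70)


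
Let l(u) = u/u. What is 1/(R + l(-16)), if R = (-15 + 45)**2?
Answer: 1/901 ≈ 0.0011099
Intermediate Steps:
l(u) = 1
R = 900 (R = 30**2 = 900)
1/(R + l(-16)) = 1/(900 + 1) = 1/901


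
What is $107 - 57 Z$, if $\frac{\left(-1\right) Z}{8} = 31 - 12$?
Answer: $8771$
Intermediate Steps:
$Z = -152$ ($Z = - 8 \left(31 - 12\right) = \left(-8\right) 19 = -152$)
$107 - 57 Z = 107 - -8664 = 107 + 8664 = 8771$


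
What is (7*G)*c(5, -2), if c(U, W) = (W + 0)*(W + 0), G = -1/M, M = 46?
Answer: -14/23 ≈ -0.60870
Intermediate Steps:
G = -1/46 ≈ -0.021739
c(U, W) = W² (c(U, W) = W*W = W²)
(7*G)*c(5, -2) = (7*(-1/46))*(-2)² = -7/46*4 = -14/23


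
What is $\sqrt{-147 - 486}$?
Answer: $i \sqrt{633} \approx 25.159 i$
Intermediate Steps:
$\sqrt{-147 - 486} = \sqrt{-633} = i \sqrt{633}$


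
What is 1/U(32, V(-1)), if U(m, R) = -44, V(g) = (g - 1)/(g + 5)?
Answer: -1/44 ≈ -0.022727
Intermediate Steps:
V(g) = (-1 + g)/(5 + g)
1/U(32, V(-1)) = 1/(-44) = -1/44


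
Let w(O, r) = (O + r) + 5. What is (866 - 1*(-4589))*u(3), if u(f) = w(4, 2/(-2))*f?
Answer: 130920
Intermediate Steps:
w(O, r) = 5 + O + r
u(f) = 8*f (u(f) = (5 + 4 + 2/(-2))*f = (5 + 4 + 2*(-½))*f = (5 + 4 - 1)*f = 8*f)
(866 - 1*(-4589))*u(3) = (866 - 1*(-4589))*(8*3) = (866 + 4589)*24 = 5455*24 = 130920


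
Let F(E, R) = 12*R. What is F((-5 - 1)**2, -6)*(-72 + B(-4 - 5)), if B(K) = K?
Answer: 5832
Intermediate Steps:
F((-5 - 1)**2, -6)*(-72 + B(-4 - 5)) = (12*(-6))*(-72 + (-4 - 5)) = -72*(-72 - 9) = -72*(-81) = 5832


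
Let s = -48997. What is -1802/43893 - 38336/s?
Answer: 1594389454/2150625321 ≈ 0.74136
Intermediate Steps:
-1802/43893 - 38336/s = -1802/43893 - 38336/(-48997) = -1802*1/43893 - 38336*(-1/48997) = -1802/43893 + 38336/48997 = 1594389454/2150625321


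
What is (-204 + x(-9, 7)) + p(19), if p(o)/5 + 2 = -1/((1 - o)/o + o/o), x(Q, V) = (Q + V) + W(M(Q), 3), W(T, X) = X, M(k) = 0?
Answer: -308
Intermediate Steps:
x(Q, V) = 3 + Q + V (x(Q, V) = (Q + V) + 3 = 3 + Q + V)
p(o) = -10 - 5/(1 + (1 - o)/o) (p(o) = -10 + 5*(-1/((1 - o)/o + o/o)) = -10 + 5*(-1/((1 - o)/o + 1)) = -10 + 5*(-1/(1 + (1 - o)/o)) = -10 - 5/(1 + (1 - o)/o))
(-204 + x(-9, 7)) + p(19) = (-204 + (3 - 9 + 7)) + (-10 - 5*19) = (-204 + 1) + (-10 - 95) = -203 - 105 = -308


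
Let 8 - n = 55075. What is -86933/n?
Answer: 86933/55067 ≈ 1.5787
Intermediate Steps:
n = -55067 (n = 8 - 1*55075 = 8 - 55075 = -55067)
-86933/n = -86933/(-55067) = -86933*(-1/55067) = 86933/55067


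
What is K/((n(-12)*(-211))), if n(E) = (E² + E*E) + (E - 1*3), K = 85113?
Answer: -4053/2743 ≈ -1.4776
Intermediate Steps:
n(E) = -3 + E + 2*E² (n(E) = (E² + E²) + (E - 3) = 2*E² + (-3 + E) = -3 + E + 2*E²)
K/((n(-12)*(-211))) = 85113/(((-3 - 12 + 2*(-12)²)*(-211))) = 85113/(((-3 - 12 + 2*144)*(-211))) = 85113/(((-3 - 12 + 288)*(-211))) = 85113/((273*(-211))) = 85113/(-57603) = 85113*(-1/57603) = -4053/2743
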